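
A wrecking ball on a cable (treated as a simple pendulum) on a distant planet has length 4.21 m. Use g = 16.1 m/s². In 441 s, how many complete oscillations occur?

137

T = 2π√(L/g) = 2π√(4.21/16.1) = 3.213 s.
Number of complete oscillations = ⌊441/3.213⌋ = ⌊137.3⌋ = 137.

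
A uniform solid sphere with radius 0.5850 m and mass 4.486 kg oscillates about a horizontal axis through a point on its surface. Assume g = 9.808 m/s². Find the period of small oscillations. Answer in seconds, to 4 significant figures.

I_cm = (2/5)mr² = 0.61409 kg·m². The pivot is at distance d = 0.5850 m from the centre of mass.
By the parallel-axis theorem, I = I_cm + md² = 0.61409 + 1.5352 = 2.1493 kg·m².
T = 2π√(I/(mgd)) = 2π√(2.1493/(4.486 × 9.808 × 0.5850)) = 1.816 s.

1.816 s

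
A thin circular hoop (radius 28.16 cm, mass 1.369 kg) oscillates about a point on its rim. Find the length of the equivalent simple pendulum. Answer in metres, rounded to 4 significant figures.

0.5632 m

The equivalent simple-pendulum length is L_eq = I/(md), where I is about the pivot and d = 0.28160 m.
I_cm = mR² = 0.10856 kg·m², so I = I_cm + md² = 0.10856 + 0.10856 = 0.21712 kg·m².
L_eq = 0.21712/(1.369 × 0.28160) = 0.5632 m.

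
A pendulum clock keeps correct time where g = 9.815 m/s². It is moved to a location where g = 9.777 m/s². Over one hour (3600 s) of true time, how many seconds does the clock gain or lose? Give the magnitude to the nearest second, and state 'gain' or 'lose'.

The clock's period scales as T ∝ 1/√g, so T'/T = √(9.815/9.777) = 1.00194.
In 3600 s of true time the clock registers 3600/1.00194 = 3593.0 s, so it loses 7 s.

lose 7 s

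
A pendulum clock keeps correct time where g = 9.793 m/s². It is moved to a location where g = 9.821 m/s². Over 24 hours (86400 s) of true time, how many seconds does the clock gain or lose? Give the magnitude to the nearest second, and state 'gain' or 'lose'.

The clock's period scales as T ∝ 1/√g, so T'/T = √(9.793/9.821) = 0.998573.
In 86400 s of true time the clock registers 86400/0.998573 = 86523.4 s, so it gains 123 s.

gain 123 s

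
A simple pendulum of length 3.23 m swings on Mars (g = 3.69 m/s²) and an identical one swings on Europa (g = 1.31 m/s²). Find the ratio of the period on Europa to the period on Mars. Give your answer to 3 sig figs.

1.68

T ∝ 1/√g, so T₂/T₁ = √(g₁/g₂) = √(3.69/1.31) = 1.68.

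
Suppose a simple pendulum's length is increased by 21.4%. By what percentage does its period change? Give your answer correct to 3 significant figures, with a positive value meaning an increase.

T ∝ √L, so T'/T = √(1.214) = 1.102.
Percentage change in T = (1.102 − 1) × 100% = 10.2%.

10.2%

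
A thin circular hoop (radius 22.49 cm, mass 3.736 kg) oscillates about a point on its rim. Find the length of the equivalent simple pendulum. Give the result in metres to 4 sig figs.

The equivalent simple-pendulum length is L_eq = I/(md), where I is about the pivot and d = 0.22490 m.
I_cm = mR² = 0.18897 kg·m², so I = I_cm + md² = 0.18897 + 0.18897 = 0.37793 kg·m².
L_eq = 0.37793/(3.736 × 0.22490) = 0.4498 m.

0.4498 m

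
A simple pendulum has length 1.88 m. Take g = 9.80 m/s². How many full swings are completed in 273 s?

T = 2π√(L/g) = 2π√(1.88/9.80) = 2.752 s.
Number of complete oscillations = ⌊273/2.752⌋ = ⌊99.20⌋ = 99.

99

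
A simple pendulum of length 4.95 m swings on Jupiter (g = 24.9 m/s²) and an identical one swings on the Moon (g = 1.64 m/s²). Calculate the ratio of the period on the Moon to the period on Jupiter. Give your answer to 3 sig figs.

T ∝ 1/√g, so T₂/T₁ = √(g₁/g₂) = √(24.9/1.64) = 3.90.

3.90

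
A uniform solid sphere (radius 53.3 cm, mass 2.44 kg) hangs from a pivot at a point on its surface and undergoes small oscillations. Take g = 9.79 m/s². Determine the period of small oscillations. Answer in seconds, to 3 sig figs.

I_cm = (2/5)mr² = 0.2773 kg·m². The pivot is at distance d = 0.533 m from the centre of mass.
By the parallel-axis theorem, I = I_cm + md² = 0.2773 + 0.6932 = 0.9704 kg·m².
T = 2π√(I/(mgd)) = 2π√(0.9704/(2.44 × 9.79 × 0.533)) = 1.73 s.

1.73 s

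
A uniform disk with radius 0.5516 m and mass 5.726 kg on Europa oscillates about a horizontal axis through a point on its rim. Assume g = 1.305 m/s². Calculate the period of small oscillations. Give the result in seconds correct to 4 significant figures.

5.003 s

I_cm = ½mr² = 0.87110 kg·m². The pivot is at distance d = 0.5516 m from the centre of mass.
By the parallel-axis theorem, I = I_cm + md² = 0.87110 + 1.7422 = 2.6133 kg·m².
T = 2π√(I/(mgd)) = 2π√(2.6133/(5.726 × 1.305 × 0.5516)) = 5.003 s.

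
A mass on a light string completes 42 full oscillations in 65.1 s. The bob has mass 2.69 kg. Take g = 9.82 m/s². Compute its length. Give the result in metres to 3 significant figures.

0.598 m

T = 65.1/42 = 1.550 s.
From T = 2π√(L/g), L = gT²/(4π²) = 9.82 × 1.550²/(4π²) = 0.598 m.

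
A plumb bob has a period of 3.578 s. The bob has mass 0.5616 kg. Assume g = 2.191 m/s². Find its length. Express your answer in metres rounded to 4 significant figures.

From T = 2π√(L/g), L = gT²/(4π²) = 2.191 × 3.5780²/(4π²) = 0.7105 m.

0.7105 m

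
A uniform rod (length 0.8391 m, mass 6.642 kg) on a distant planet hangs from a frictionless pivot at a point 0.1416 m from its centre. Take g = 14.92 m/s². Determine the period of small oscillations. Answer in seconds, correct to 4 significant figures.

For a physical pendulum T = 2π√(I/(mgd)), with d = 0.14160 m from pivot to centre of mass.
I_cm = mL²/12 = 6.642 × 0.8391²/12 = 0.38971 kg·m²; I = I_cm + md² = 0.38971 + 6.642 × 0.14160² = 0.52289 kg·m².
T = 2π√(0.52289/(6.642 × 14.92 × 0.14160)) = 1.213 s.

1.213 s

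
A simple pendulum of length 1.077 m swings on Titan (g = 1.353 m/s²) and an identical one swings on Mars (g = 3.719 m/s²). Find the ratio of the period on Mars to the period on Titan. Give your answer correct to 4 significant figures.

0.6032

T ∝ 1/√g, so T₂/T₁ = √(g₁/g₂) = √(1.353/3.719) = 0.6032.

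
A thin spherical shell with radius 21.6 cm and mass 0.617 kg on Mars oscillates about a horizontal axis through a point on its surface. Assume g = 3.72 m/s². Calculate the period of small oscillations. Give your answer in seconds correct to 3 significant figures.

1.95 s

I_cm = (2/3)mr² = 0.01919 kg·m². The pivot is at distance d = 0.216 m from the centre of mass.
By the parallel-axis theorem, I = I_cm + md² = 0.01919 + 0.02879 = 0.04798 kg·m².
T = 2π√(I/(mgd)) = 2π√(0.04798/(0.617 × 3.72 × 0.216)) = 1.95 s.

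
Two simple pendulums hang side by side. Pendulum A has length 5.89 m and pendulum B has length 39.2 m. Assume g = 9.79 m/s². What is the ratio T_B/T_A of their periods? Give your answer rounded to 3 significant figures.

2.58

T ∝ √L, so T_B/T_A = √(L_B/L_A) = √(39.2/5.89) = 2.58.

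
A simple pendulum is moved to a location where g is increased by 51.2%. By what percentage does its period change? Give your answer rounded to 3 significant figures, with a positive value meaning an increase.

T ∝ 1/√g, so T'/T = 1/√(1.512) = 0.8133.
Percentage change in T = (0.8133 − 1) × 100% = -18.7%.

-18.7%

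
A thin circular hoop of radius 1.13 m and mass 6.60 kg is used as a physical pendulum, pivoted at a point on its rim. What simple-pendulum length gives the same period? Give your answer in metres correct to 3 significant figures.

The equivalent simple-pendulum length is L_eq = I/(md), where I is about the pivot and d = 1.130 m.
I_cm = mR² = 8.428 kg·m², so I = I_cm + md² = 8.428 + 8.428 = 16.86 kg·m².
L_eq = 16.86/(6.60 × 1.130) = 2.26 m.

2.26 m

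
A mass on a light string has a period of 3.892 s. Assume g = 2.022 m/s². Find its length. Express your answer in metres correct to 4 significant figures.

0.7758 m

From T = 2π√(L/g), L = gT²/(4π²) = 2.022 × 3.8920²/(4π²) = 0.7758 m.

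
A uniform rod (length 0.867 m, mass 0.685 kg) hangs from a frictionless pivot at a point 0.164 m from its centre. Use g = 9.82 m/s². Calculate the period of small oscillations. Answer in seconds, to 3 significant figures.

1.48 s

For a physical pendulum T = 2π√(I/(mgd)), with d = 0.1640 m from pivot to centre of mass.
I_cm = mL²/12 = 0.685 × 0.867²/12 = 0.04291 kg·m²; I = I_cm + md² = 0.04291 + 0.685 × 0.1640² = 0.06133 kg·m².
T = 2π√(0.06133/(0.685 × 9.82 × 0.1640)) = 1.48 s.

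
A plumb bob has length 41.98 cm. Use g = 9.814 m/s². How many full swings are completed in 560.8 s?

431

T = 2π√(L/g) = 2π√(0.4198/9.814) = 1.2995 s.
Number of complete oscillations = ⌊560.8/1.2995⌋ = ⌊431.55⌋ = 431.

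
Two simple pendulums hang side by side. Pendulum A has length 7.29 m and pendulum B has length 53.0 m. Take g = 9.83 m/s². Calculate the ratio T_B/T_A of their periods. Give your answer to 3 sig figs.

T ∝ √L, so T_B/T_A = √(L_B/L_A) = √(53.0/7.29) = 2.70.

2.70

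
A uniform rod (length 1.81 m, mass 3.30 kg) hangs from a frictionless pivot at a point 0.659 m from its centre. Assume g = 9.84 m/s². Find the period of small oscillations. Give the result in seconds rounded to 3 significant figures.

2.08 s

For a physical pendulum T = 2π√(I/(mgd)), with d = 0.6590 m from pivot to centre of mass.
I_cm = mL²/12 = 3.30 × 1.81²/12 = 0.9009 kg·m²; I = I_cm + md² = 0.9009 + 3.30 × 0.6590² = 2.334 kg·m².
T = 2π√(2.334/(3.30 × 9.84 × 0.6590)) = 2.08 s.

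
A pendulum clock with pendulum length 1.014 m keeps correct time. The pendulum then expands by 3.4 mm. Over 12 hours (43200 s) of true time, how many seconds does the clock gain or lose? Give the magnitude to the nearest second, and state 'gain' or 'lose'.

lose 72 s

T ∝ √L, so T'/T = √(1.01740/1.014) = 1.00168.
In 43200 s of true time the clock registers 43200/1.00168 = 43127.8 s, so it loses 72 s.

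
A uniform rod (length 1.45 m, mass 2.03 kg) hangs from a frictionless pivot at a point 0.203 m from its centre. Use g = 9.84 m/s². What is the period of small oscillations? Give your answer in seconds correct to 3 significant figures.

2.07 s

For a physical pendulum T = 2π√(I/(mgd)), with d = 0.2030 m from pivot to centre of mass.
I_cm = mL²/12 = 2.03 × 1.45²/12 = 0.3557 kg·m²; I = I_cm + md² = 0.3557 + 2.03 × 0.2030² = 0.4393 kg·m².
T = 2π√(0.4393/(2.03 × 9.84 × 0.2030)) = 2.07 s.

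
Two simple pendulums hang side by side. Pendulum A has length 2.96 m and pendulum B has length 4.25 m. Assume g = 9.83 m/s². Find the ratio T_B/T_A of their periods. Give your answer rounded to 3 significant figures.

T ∝ √L, so T_B/T_A = √(L_B/L_A) = √(4.25/2.96) = 1.20.

1.20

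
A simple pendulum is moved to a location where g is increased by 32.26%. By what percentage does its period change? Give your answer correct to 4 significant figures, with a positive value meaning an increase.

-13.05%

T ∝ 1/√g, so T'/T = 1/√(1.3226) = 0.86953.
Percentage change in T = (0.86953 − 1) × 100% = -13.05%.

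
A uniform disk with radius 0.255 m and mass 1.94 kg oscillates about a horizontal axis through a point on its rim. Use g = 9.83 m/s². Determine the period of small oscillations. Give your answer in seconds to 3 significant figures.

1.24 s

I_cm = ½mr² = 0.06307 kg·m². The pivot is at distance d = 0.255 m from the centre of mass.
By the parallel-axis theorem, I = I_cm + md² = 0.06307 + 0.1261 = 0.1892 kg·m².
T = 2π√(I/(mgd)) = 2π√(0.1892/(1.94 × 9.83 × 0.255)) = 1.24 s.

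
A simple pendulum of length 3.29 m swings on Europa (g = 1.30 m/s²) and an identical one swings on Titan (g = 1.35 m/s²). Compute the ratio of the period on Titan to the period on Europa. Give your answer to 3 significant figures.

T ∝ 1/√g, so T₂/T₁ = √(g₁/g₂) = √(1.30/1.35) = 0.981.

0.981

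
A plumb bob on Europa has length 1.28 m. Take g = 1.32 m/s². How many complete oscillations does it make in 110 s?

T = 2π√(L/g) = 2π√(1.28/1.32) = 6.187 s.
Number of complete oscillations = ⌊110/6.187⌋ = ⌊17.78⌋ = 17.

17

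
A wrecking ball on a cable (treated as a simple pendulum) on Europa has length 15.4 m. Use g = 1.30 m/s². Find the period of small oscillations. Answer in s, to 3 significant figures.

T = 2π√(L/g) = 2π√(15.4/1.30) = 2π × 3.442 = 21.6 s.

21.6 s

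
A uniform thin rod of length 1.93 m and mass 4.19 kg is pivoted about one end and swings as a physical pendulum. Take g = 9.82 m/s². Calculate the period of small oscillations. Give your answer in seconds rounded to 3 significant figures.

For a physical pendulum T = 2π√(I/(mgd)), with d = 0.9650 m from pivot to centre of mass.
I_cm = mL²/12 = 4.19 × 1.93²/12 = 1.301 kg·m²; I = I_cm + md² = 1.301 + 4.19 × 0.9650² = 5.202 kg·m².
T = 2π√(5.202/(4.19 × 9.82 × 0.9650)) = 2.27 s.

2.27 s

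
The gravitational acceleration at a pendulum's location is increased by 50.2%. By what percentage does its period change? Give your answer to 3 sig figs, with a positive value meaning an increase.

T ∝ 1/√g, so T'/T = 1/√(1.502) = 0.8160.
Percentage change in T = (0.8160 − 1) × 100% = -18.4%.

-18.4%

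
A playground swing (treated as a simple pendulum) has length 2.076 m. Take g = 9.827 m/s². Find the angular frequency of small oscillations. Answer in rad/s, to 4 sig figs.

ω = √(g/L) = √(9.827/2.076) = 2.176 rad/s.

2.176 rad/s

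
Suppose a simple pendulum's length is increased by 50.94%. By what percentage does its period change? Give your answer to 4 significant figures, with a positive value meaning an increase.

T ∝ √L, so T'/T = √(1.5094) = 1.2286.
Percentage change in T = (1.2286 − 1) × 100% = 22.86%.

22.86%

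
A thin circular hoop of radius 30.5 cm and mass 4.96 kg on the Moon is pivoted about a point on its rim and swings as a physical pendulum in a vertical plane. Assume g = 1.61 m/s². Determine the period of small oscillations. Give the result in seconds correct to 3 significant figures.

I_cm = mr² = 0.4614 kg·m². The pivot is at distance d = 0.305 m from the centre of mass.
By the parallel-axis theorem, I = I_cm + md² = 0.4614 + 0.4614 = 0.9228 kg·m².
T = 2π√(I/(mgd)) = 2π√(0.9228/(4.96 × 1.61 × 0.305)) = 3.87 s.

3.87 s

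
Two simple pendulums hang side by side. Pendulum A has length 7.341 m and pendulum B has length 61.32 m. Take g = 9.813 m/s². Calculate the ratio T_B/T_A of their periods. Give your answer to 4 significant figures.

T ∝ √L, so T_B/T_A = √(L_B/L_A) = √(61.32/7.341) = 2.890.

2.890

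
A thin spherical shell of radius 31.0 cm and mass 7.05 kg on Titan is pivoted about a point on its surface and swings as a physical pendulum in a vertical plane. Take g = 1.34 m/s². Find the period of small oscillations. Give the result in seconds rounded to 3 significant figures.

3.90 s

I_cm = (2/3)mr² = 0.4517 kg·m². The pivot is at distance d = 0.310 m from the centre of mass.
By the parallel-axis theorem, I = I_cm + md² = 0.4517 + 0.6775 = 1.129 kg·m².
T = 2π√(I/(mgd)) = 2π√(1.129/(7.05 × 1.34 × 0.310)) = 3.90 s.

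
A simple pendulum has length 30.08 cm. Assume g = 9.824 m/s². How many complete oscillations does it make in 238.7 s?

217

T = 2π√(L/g) = 2π√(0.3008/9.824) = 1.0994 s.
Number of complete oscillations = ⌊238.7/1.0994⌋ = ⌊217.11⌋ = 217.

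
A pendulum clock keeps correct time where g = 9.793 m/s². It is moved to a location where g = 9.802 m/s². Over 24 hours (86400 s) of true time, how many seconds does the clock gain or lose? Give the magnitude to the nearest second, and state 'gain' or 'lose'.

The clock's period scales as T ∝ 1/√g, so T'/T = √(9.793/9.802) = 0.999541.
In 86400 s of true time the clock registers 86400/0.999541 = 86439.7 s, so it gains 40 s.

gain 40 s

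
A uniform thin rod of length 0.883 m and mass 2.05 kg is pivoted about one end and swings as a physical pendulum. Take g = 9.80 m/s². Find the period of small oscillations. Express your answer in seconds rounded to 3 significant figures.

1.54 s

For a physical pendulum T = 2π√(I/(mgd)), with d = 0.4415 m from pivot to centre of mass.
I_cm = mL²/12 = 2.05 × 0.883²/12 = 0.1332 kg·m²; I = I_cm + md² = 0.1332 + 2.05 × 0.4415² = 0.5328 kg·m².
T = 2π√(0.5328/(2.05 × 9.80 × 0.4415)) = 1.54 s.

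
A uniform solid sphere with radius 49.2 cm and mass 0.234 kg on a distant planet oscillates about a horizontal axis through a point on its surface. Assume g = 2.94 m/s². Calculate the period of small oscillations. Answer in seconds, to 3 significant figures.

3.04 s

I_cm = (2/5)mr² = 0.02266 kg·m². The pivot is at distance d = 0.492 m from the centre of mass.
By the parallel-axis theorem, I = I_cm + md² = 0.02266 + 0.05664 = 0.07930 kg·m².
T = 2π√(I/(mgd)) = 2π√(0.07930/(0.234 × 2.94 × 0.492)) = 3.04 s.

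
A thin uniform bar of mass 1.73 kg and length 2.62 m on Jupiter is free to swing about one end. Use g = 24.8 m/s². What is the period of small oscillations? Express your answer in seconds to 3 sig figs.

For a physical pendulum T = 2π√(I/(mgd)), with d = 1.310 m from pivot to centre of mass.
I_cm = mL²/12 = 1.73 × 2.62²/12 = 0.9896 kg·m²; I = I_cm + md² = 0.9896 + 1.73 × 1.310² = 3.958 kg·m².
T = 2π√(3.958/(1.73 × 24.8 × 1.310)) = 1.67 s.

1.67 s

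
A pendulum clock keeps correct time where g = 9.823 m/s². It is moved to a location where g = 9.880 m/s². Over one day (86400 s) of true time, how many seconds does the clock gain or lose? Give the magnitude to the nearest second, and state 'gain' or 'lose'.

gain 250 s

The clock's period scales as T ∝ 1/√g, so T'/T = √(9.823/9.880) = 0.997111.
In 86400 s of true time the clock registers 86400/0.997111 = 86650.3 s, so it gains 250 s.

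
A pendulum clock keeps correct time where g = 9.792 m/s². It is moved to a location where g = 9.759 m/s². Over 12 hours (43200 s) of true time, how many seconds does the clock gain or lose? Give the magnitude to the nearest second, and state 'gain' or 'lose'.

lose 73 s

The clock's period scales as T ∝ 1/√g, so T'/T = √(9.792/9.759) = 1.00169.
In 43200 s of true time the clock registers 43200/1.00169 = 43127.1 s, so it loses 73 s.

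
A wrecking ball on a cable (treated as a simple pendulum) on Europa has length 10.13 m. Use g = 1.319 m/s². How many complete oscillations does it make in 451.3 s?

25

T = 2π√(L/g) = 2π√(10.13/1.319) = 17.413 s.
Number of complete oscillations = ⌊451.3/17.413⌋ = ⌊25.918⌋ = 25.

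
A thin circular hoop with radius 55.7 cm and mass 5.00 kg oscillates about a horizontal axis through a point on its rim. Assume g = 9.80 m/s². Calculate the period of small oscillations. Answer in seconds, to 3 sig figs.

2.12 s

I_cm = mr² = 1.551 kg·m². The pivot is at distance d = 0.557 m from the centre of mass.
By the parallel-axis theorem, I = I_cm + md² = 1.551 + 1.551 = 3.102 kg·m².
T = 2π√(I/(mgd)) = 2π√(3.102/(5.00 × 9.80 × 0.557)) = 2.12 s.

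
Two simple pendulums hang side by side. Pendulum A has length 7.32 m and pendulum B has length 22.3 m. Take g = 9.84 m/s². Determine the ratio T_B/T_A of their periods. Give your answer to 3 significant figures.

1.75

T ∝ √L, so T_B/T_A = √(L_B/L_A) = √(22.3/7.32) = 1.75.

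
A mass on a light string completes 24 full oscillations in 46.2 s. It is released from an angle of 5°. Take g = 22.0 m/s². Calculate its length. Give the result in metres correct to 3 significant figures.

T = 46.2/24 = 1.925 s.
From T = 2π√(L/g), L = gT²/(4π²) = 22.0 × 1.925²/(4π²) = 2.07 m.

2.07 m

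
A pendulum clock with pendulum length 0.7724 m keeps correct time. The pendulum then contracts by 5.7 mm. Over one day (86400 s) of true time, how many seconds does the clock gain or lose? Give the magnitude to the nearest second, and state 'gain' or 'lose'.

T ∝ √L, so T'/T = √(0.76670/0.7724) = 0.996303.
In 86400 s of true time the clock registers 86400/0.996303 = 86720.6 s, so it gains 321 s.

gain 321 s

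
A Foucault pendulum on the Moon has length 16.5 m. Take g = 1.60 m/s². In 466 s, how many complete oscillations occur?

T = 2π√(L/g) = 2π√(16.5/1.60) = 20.18 s.
Number of complete oscillations = ⌊466/20.18⌋ = ⌊23.10⌋ = 23.

23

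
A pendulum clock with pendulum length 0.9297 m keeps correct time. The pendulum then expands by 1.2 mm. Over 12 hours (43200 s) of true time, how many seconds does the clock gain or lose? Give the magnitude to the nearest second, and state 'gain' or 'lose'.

lose 28 s

T ∝ √L, so T'/T = √(0.93090/0.9297) = 1.00065.
In 43200 s of true time the clock registers 43200/1.00065 = 43172.1 s, so it loses 28 s.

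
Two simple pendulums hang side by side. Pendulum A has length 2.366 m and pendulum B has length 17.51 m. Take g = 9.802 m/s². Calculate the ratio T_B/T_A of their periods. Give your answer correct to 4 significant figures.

2.720

T ∝ √L, so T_B/T_A = √(L_B/L_A) = √(17.51/2.366) = 2.720.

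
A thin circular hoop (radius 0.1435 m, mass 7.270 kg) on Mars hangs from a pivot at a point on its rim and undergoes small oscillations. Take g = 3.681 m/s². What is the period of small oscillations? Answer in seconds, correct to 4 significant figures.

I_cm = mr² = 0.14971 kg·m². The pivot is at distance d = 0.1435 m from the centre of mass.
By the parallel-axis theorem, I = I_cm + md² = 0.14971 + 0.14971 = 0.29941 kg·m².
T = 2π√(I/(mgd)) = 2π√(0.29941/(7.270 × 3.681 × 0.1435)) = 1.754 s.

1.754 s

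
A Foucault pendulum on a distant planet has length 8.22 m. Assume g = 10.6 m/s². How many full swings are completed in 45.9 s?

T = 2π√(L/g) = 2π√(8.22/10.6) = 5.533 s.
Number of complete oscillations = ⌊45.9/5.533⌋ = ⌊8.296⌋ = 8.

8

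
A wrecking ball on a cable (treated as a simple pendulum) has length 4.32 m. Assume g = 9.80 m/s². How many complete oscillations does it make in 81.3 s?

19

T = 2π√(L/g) = 2π√(4.32/9.80) = 4.172 s.
Number of complete oscillations = ⌊81.3/4.172⌋ = ⌊19.49⌋ = 19.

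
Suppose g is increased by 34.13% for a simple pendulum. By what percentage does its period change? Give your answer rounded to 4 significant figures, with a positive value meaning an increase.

T ∝ 1/√g, so T'/T = 1/√(1.3413) = 0.86345.
Percentage change in T = (0.86345 − 1) × 100% = -13.66%.

-13.66%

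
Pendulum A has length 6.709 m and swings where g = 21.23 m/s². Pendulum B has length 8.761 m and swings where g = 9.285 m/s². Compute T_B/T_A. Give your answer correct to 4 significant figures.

T = 2π√(L/g), so T_B/T_A = √((L_B/g_B)/(L_A/g_A)) = √((8.761/9.285)/(6.709/21.23)) = 1.728.

1.728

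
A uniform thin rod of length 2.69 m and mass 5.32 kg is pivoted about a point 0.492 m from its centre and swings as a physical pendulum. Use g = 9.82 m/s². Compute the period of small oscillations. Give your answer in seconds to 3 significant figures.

2.63 s

For a physical pendulum T = 2π√(I/(mgd)), with d = 0.4920 m from pivot to centre of mass.
I_cm = mL²/12 = 5.32 × 2.69²/12 = 3.208 kg·m²; I = I_cm + md² = 3.208 + 5.32 × 0.4920² = 4.496 kg·m².
T = 2π√(4.496/(5.32 × 9.82 × 0.4920)) = 2.63 s.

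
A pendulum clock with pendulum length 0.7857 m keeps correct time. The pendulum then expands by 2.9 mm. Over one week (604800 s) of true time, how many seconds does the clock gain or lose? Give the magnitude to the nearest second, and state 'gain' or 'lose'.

T ∝ √L, so T'/T = √(0.78860/0.7857) = 1.00184.
In 604800 s of true time the clock registers 604800/1.00184 = 603686.9 s, so it loses 1113 s.

lose 1113 s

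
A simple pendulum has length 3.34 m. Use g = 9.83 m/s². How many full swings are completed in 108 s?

T = 2π√(L/g) = 2π√(3.34/9.83) = 3.662 s.
Number of complete oscillations = ⌊108/3.662⌋ = ⌊29.49⌋ = 29.

29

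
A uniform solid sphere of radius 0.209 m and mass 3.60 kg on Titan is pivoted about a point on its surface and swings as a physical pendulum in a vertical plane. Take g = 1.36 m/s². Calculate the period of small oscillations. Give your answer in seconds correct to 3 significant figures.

I_cm = (2/5)mr² = 0.06290 kg·m². The pivot is at distance d = 0.209 m from the centre of mass.
By the parallel-axis theorem, I = I_cm + md² = 0.06290 + 0.1573 = 0.2202 kg·m².
T = 2π√(I/(mgd)) = 2π√(0.2202/(3.60 × 1.36 × 0.209)) = 2.91 s.

2.91 s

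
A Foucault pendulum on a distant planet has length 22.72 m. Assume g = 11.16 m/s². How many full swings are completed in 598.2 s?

T = 2π√(L/g) = 2π√(22.72/11.16) = 8.9650 s.
Number of complete oscillations = ⌊598.2/8.9650⌋ = ⌊66.726⌋ = 66.

66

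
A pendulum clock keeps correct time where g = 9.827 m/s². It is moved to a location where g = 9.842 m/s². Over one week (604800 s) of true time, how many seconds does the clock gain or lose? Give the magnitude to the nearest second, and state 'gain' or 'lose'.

The clock's period scales as T ∝ 1/√g, so T'/T = √(9.827/9.842) = 0.999238.
In 604800 s of true time the clock registers 604800/0.999238 = 605261.4 s, so it gains 461 s.

gain 461 s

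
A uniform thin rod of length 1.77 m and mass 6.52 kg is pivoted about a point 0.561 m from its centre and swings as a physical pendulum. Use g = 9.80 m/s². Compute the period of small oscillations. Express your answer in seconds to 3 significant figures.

For a physical pendulum T = 2π√(I/(mgd)), with d = 0.5610 m from pivot to centre of mass.
I_cm = mL²/12 = 6.52 × 1.77²/12 = 1.702 kg·m²; I = I_cm + md² = 1.702 + 6.52 × 0.5610² = 3.754 kg·m².
T = 2π√(3.754/(6.52 × 9.80 × 0.5610)) = 2.03 s.

2.03 s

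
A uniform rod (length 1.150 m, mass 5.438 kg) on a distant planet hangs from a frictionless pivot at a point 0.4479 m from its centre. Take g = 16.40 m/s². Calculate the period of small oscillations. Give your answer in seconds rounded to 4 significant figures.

For a physical pendulum T = 2π√(I/(mgd)), with d = 0.44790 m from pivot to centre of mass.
I_cm = mL²/12 = 5.438 × 1.150²/12 = 0.59931 kg·m²; I = I_cm + md² = 0.59931 + 5.438 × 0.44790² = 1.6903 kg·m².
T = 2π√(1.6903/(5.438 × 16.40 × 0.44790)) = 1.292 s.

1.292 s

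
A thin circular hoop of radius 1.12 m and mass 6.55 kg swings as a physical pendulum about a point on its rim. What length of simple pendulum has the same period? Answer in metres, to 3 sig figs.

2.24 m

The equivalent simple-pendulum length is L_eq = I/(md), where I is about the pivot and d = 1.120 m.
I_cm = mR² = 8.216 kg·m², so I = I_cm + md² = 8.216 + 8.216 = 16.43 kg·m².
L_eq = 16.43/(6.55 × 1.120) = 2.24 m.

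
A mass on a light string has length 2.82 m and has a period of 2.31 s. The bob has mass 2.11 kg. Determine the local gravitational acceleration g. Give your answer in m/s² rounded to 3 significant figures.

20.9 m/s²

From T = 2π√(L/g), g = 4π²L/T² = 4π² × 2.82/2.310² = 20.9 m/s².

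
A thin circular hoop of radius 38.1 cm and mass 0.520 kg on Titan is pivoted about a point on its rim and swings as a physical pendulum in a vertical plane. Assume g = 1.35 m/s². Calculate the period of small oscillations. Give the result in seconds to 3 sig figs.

I_cm = mr² = 0.07548 kg·m². The pivot is at distance d = 0.381 m from the centre of mass.
By the parallel-axis theorem, I = I_cm + md² = 0.07548 + 0.07548 = 0.1510 kg·m².
T = 2π√(I/(mgd)) = 2π√(0.1510/(0.520 × 1.35 × 0.381)) = 4.72 s.

4.72 s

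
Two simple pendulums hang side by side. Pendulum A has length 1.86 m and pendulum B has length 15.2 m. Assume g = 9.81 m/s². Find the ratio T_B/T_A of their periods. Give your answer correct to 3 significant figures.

2.86

T ∝ √L, so T_B/T_A = √(L_B/L_A) = √(15.2/1.86) = 2.86.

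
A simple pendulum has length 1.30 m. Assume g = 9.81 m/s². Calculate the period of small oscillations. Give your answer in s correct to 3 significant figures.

2.29 s

T = 2π√(L/g) = 2π√(1.30/9.81) = 2π × 0.3640 = 2.29 s.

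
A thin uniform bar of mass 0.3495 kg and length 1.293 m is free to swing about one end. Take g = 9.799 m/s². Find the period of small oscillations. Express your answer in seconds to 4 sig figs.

1.864 s

For a physical pendulum T = 2π√(I/(mgd)), with d = 0.64650 m from pivot to centre of mass.
I_cm = mL²/12 = 0.3495 × 1.293²/12 = 0.048693 kg·m²; I = I_cm + md² = 0.048693 + 0.3495 × 0.64650² = 0.19477 kg·m².
T = 2π√(0.19477/(0.3495 × 9.799 × 0.64650)) = 1.864 s.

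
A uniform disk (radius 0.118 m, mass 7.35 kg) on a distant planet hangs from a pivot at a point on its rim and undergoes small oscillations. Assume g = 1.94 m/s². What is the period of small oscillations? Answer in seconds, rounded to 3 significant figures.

I_cm = ½mr² = 0.05117 kg·m². The pivot is at distance d = 0.118 m from the centre of mass.
By the parallel-axis theorem, I = I_cm + md² = 0.05117 + 0.1023 = 0.1535 kg·m².
T = 2π√(I/(mgd)) = 2π√(0.1535/(7.35 × 1.94 × 0.118)) = 1.90 s.

1.90 s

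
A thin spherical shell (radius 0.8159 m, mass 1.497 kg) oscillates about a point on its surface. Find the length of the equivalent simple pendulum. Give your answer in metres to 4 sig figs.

1.360 m

The equivalent simple-pendulum length is L_eq = I/(md), where I is about the pivot and d = 0.81590 m.
I_cm = (2/3)mR² = 0.66436 kg·m², so I = I_cm + md² = 0.66436 + 0.99654 = 1.6609 kg·m².
L_eq = 1.6609/(1.497 × 0.81590) = 1.360 m.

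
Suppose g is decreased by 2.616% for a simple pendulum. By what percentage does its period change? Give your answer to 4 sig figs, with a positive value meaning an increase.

1.334%

T ∝ 1/√g, so T'/T = 1/√(0.97384) = 1.0133.
Percentage change in T = (1.0133 − 1) × 100% = 1.334%.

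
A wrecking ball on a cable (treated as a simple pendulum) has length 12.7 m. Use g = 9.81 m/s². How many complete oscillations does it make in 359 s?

50

T = 2π√(L/g) = 2π√(12.7/9.81) = 7.149 s.
Number of complete oscillations = ⌊359/7.149⌋ = ⌊50.22⌋ = 50.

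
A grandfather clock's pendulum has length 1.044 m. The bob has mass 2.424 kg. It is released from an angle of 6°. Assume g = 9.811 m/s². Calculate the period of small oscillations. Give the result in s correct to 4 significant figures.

T = 2π√(L/g) = 2π√(1.044/9.811) = 2π × 0.32621 = 2.050 s.

2.050 s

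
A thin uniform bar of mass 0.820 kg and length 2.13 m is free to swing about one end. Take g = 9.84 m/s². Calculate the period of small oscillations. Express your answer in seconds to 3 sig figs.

For a physical pendulum T = 2π√(I/(mgd)), with d = 1.065 m from pivot to centre of mass.
I_cm = mL²/12 = 0.820 × 2.13²/12 = 0.3100 kg·m²; I = I_cm + md² = 0.3100 + 0.820 × 1.065² = 1.240 kg·m².
T = 2π√(1.240/(0.820 × 9.84 × 1.065)) = 2.39 s.

2.39 s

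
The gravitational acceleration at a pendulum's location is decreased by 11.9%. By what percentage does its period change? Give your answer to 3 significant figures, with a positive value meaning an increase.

T ∝ 1/√g, so T'/T = 1/√(0.8810) = 1.065.
Percentage change in T = (1.065 − 1) × 100% = 6.54%.

6.54%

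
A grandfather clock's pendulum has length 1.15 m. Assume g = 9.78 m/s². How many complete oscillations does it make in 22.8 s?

10

T = 2π√(L/g) = 2π√(1.15/9.78) = 2.155 s.
Number of complete oscillations = ⌊22.8/2.155⌋ = ⌊10.58⌋ = 10.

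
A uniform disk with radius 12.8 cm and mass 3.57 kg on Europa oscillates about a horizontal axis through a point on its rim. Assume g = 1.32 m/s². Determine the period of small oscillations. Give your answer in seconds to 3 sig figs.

2.40 s

I_cm = ½mr² = 0.02925 kg·m². The pivot is at distance d = 0.128 m from the centre of mass.
By the parallel-axis theorem, I = I_cm + md² = 0.02925 + 0.05849 = 0.08774 kg·m².
T = 2π√(I/(mgd)) = 2π√(0.08774/(3.57 × 1.32 × 0.128)) = 2.40 s.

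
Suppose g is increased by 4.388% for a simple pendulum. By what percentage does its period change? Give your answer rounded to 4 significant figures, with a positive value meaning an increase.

-2.124%

T ∝ 1/√g, so T'/T = 1/√(1.0439) = 0.97876.
Percentage change in T = (0.97876 − 1) × 100% = -2.124%.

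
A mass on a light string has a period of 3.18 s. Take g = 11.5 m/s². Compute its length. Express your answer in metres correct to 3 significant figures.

2.95 m

From T = 2π√(L/g), L = gT²/(4π²) = 11.5 × 3.180²/(4π²) = 2.95 m.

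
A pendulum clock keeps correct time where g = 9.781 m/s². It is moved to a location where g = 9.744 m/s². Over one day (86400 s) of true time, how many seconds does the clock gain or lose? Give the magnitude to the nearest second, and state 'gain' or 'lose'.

The clock's period scales as T ∝ 1/√g, so T'/T = √(9.781/9.744) = 1.00190.
In 86400 s of true time the clock registers 86400/1.00190 = 86236.4 s, so it loses 164 s.

lose 164 s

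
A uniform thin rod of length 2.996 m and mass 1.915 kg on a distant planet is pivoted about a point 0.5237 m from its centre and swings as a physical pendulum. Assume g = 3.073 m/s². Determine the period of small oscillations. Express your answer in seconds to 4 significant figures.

For a physical pendulum T = 2π√(I/(mgd)), with d = 0.52370 m from pivot to centre of mass.
I_cm = mL²/12 = 1.915 × 2.996²/12 = 1.4324 kg·m²; I = I_cm + md² = 1.4324 + 1.915 × 0.52370² = 1.9576 kg·m².
T = 2π√(1.9576/(1.915 × 3.073 × 0.52370)) = 5.008 s.

5.008 s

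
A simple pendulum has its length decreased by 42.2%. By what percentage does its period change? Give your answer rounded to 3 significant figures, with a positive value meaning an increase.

-24.0%

T ∝ √L, so T'/T = √(0.5780) = 0.7603.
Percentage change in T = (0.7603 − 1) × 100% = -24.0%.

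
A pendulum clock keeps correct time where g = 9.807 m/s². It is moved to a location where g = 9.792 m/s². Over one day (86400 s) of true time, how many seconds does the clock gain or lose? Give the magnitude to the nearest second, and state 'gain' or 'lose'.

The clock's period scales as T ∝ 1/√g, so T'/T = √(9.807/9.792) = 1.00077.
In 86400 s of true time the clock registers 86400/1.00077 = 86333.9 s, so it loses 66 s.

lose 66 s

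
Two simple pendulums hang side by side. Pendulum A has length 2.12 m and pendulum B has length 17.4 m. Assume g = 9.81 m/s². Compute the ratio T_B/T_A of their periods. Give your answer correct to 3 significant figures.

2.86

T ∝ √L, so T_B/T_A = √(L_B/L_A) = √(17.4/2.12) = 2.86.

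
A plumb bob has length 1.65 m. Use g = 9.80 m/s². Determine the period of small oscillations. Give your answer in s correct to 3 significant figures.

T = 2π√(L/g) = 2π√(1.65/9.80) = 2π × 0.4103 = 2.58 s.

2.58 s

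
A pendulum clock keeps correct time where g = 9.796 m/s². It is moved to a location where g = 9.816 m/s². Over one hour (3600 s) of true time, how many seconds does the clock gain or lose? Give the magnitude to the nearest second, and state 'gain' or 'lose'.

gain 4 s

The clock's period scales as T ∝ 1/√g, so T'/T = √(9.796/9.816) = 0.998981.
In 3600 s of true time the clock registers 3600/0.998981 = 3603.7 s, so it gains 4 s.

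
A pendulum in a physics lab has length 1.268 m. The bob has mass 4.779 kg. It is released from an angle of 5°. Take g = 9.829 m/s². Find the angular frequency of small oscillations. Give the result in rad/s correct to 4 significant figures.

2.784 rad/s

ω = √(g/L) = √(9.829/1.268) = 2.784 rad/s.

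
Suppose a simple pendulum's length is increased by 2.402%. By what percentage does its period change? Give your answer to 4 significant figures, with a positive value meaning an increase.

T ∝ √L, so T'/T = √(1.0240) = 1.0119.
Percentage change in T = (1.0119 − 1) × 100% = 1.194%.

1.194%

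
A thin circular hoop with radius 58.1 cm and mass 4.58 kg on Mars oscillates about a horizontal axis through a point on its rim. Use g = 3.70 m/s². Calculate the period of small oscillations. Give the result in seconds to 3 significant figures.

3.52 s

I_cm = mr² = 1.546 kg·m². The pivot is at distance d = 0.581 m from the centre of mass.
By the parallel-axis theorem, I = I_cm + md² = 1.546 + 1.546 = 3.092 kg·m².
T = 2π√(I/(mgd)) = 2π√(3.092/(4.58 × 3.70 × 0.581)) = 3.52 s.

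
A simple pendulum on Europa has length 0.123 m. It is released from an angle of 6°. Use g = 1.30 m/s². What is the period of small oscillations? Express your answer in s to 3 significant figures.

1.93 s

T = 2π√(L/g) = 2π√(0.123/1.30) = 2π × 0.3076 = 1.93 s.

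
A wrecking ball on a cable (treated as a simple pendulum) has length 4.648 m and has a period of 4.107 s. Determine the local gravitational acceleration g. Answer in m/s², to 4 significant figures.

From T = 2π√(L/g), g = 4π²L/T² = 4π² × 4.648/4.1070² = 10.88 m/s².

10.88 m/s²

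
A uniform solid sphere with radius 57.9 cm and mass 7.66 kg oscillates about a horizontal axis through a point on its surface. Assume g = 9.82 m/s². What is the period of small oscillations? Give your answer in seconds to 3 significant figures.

1.81 s

I_cm = (2/5)mr² = 1.027 kg·m². The pivot is at distance d = 0.579 m from the centre of mass.
By the parallel-axis theorem, I = I_cm + md² = 1.027 + 2.568 = 3.595 kg·m².
T = 2π√(I/(mgd)) = 2π√(3.595/(7.66 × 9.82 × 0.579)) = 1.81 s.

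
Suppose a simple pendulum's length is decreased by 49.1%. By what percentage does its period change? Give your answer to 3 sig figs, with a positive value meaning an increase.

T ∝ √L, so T'/T = √(0.5090) = 0.7134.
Percentage change in T = (0.7134 − 1) × 100% = -28.7%.

-28.7%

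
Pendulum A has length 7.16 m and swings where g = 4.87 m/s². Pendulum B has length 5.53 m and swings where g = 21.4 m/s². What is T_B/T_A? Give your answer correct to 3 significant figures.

0.419

T = 2π√(L/g), so T_B/T_A = √((L_B/g_B)/(L_A/g_A)) = √((5.53/21.4)/(7.16/4.87)) = 0.419.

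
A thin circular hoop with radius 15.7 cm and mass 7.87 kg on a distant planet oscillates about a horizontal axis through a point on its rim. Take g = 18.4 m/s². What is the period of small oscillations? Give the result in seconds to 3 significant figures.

I_cm = mr² = 0.1940 kg·m². The pivot is at distance d = 0.157 m from the centre of mass.
By the parallel-axis theorem, I = I_cm + md² = 0.1940 + 0.1940 = 0.3880 kg·m².
T = 2π√(I/(mgd)) = 2π√(0.3880/(7.87 × 18.4 × 0.157)) = 0.821 s.

0.821 s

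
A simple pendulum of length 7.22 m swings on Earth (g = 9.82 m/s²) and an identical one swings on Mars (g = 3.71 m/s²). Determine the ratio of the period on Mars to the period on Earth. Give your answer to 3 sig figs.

T ∝ 1/√g, so T₂/T₁ = √(g₁/g₂) = √(9.82/3.71) = 1.63.

1.63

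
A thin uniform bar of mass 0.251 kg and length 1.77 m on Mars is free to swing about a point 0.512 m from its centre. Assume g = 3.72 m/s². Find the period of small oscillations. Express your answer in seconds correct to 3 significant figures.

3.29 s

For a physical pendulum T = 2π√(I/(mgd)), with d = 0.5120 m from pivot to centre of mass.
I_cm = mL²/12 = 0.251 × 1.77²/12 = 0.06553 kg·m²; I = I_cm + md² = 0.06553 + 0.251 × 0.5120² = 0.1313 kg·m².
T = 2π√(0.1313/(0.251 × 3.72 × 0.5120)) = 3.29 s.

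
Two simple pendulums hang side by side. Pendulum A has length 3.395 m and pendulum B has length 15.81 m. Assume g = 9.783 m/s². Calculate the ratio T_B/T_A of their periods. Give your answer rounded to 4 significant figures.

T ∝ √L, so T_B/T_A = √(L_B/L_A) = √(15.81/3.395) = 2.158.

2.158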